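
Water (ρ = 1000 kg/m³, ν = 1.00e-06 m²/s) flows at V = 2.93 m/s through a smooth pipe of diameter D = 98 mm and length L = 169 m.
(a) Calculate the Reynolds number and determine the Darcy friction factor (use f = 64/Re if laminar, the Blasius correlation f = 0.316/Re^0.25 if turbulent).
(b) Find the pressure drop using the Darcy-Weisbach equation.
(a) Re = V·D/ν = 2.93·0.098/1.00e-06 = 287140 → turbulent (Re > 4000); f = 0.316/Re^0.25 = 0.316/287140^0.25 = 0.013651 (Blasius is strictly valid for Re ≲ 1e5; used here as the smooth-pipe estimate the problem specifies)
(b) Darcy-Weisbach: ΔP = f·(L/D)·½ρV²/1000 = 0.013651·(169/0.098)·½·1000·2.93²/1000 = 101 kPa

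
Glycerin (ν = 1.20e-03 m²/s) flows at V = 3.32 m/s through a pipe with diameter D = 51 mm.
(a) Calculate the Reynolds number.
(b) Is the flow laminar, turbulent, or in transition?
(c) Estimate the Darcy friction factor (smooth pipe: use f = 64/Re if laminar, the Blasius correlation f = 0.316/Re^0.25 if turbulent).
(a) Re = V·D/ν = 3.32·0.051/1.20e-03 = 141.1
(b) Flow regime: laminar (Re < 2300)
(c) Friction factor: f = 64/Re = 64/141.1 = 0.4536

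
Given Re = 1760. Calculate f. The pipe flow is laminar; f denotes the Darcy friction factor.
Formula: f = \frac{64}{Re}
f = 64/1760 = 0.03636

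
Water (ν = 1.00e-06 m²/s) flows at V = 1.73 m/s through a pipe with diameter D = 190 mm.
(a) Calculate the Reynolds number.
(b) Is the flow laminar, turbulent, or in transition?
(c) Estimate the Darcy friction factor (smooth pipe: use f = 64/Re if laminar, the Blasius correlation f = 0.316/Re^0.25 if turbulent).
(a) Re = V·D/ν = 1.73·0.19/1.00e-06 = 328700
(b) Flow regime: turbulent (Re > 4000)
(c) Friction factor: f = 0.316/Re^0.25 = 0.316/328700^0.25 = 0.0132 (Blasius is strictly valid for Re ≲ 1e5; used here as the smooth-pipe estimate the problem specifies)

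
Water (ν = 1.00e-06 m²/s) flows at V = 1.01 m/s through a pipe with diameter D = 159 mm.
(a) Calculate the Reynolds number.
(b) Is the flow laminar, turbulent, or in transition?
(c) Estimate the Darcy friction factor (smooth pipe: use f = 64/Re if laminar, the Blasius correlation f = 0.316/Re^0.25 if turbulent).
(a) Re = V·D/ν = 1.01·0.159/1.00e-06 = 160590
(b) Flow regime: turbulent (Re > 4000)
(c) Friction factor: f = 0.316/Re^0.25 = 0.316/160590^0.25 = 0.01579 (Blasius is strictly valid for Re ≲ 1e5; used here as the smooth-pipe estimate the problem specifies)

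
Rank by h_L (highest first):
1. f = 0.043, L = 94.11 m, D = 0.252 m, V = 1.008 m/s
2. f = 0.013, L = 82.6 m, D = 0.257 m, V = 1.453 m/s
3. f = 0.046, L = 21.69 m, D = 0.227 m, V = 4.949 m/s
Case 1: h_L = 0.8316 m
Case 2: h_L = 0.4496 m
Case 3: h_L = 5.487 m
Ranking (highest first): 3, 1, 2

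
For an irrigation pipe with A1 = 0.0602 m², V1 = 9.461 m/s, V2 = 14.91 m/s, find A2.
Formula: V_2 = \frac{A_1 V_1}{A_2}
Substituting knowns: 14.91 = 0.0602·9.461/A2
Solving for A2: A2 = 0.0602·9.461/14.91 = 0.0382 m²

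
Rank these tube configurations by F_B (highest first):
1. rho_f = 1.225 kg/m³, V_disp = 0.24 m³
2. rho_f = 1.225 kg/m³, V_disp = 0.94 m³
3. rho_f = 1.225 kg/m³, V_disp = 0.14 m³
Case 1: F_B = 2.884 N
Case 2: F_B = 11.3 N
Case 3: F_B = 1.682 N
Ranking (highest first): 2, 1, 3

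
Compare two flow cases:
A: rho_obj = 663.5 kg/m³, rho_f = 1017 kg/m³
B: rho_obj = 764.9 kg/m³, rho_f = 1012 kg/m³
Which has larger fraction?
fraction(A) = 0.6524, fraction(B) = 0.7558. Answer: B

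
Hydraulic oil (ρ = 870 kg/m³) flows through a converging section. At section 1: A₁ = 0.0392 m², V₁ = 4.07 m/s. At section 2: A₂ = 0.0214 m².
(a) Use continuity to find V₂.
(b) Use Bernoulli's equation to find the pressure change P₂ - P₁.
(a) Continuity: A₁V₁=A₂V₂ -> V₂=A₁V₁/A₂=0.0392*4.07/0.0214=7.46 m/s
(b) Bernoulli: P₂-P₁=0.5*rho*(V₁^2-V₂^2)/1000=0.5*870*(4.07^2-7.46^2)/1000=-17 kPa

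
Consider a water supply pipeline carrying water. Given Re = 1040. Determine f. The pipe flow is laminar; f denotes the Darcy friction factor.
Formula: f = \frac{64}{Re}
f = 64/1040 = 0.06154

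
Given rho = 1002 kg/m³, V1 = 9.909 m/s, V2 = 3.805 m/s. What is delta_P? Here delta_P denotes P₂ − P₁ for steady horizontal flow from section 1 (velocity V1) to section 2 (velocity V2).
Formula: \Delta P = \frac{1}{2} \rho (V_1^2 - V_2^2)
delta_P = 0.5·1002·(9.909² − 3.805²)/1000 = 41.94 kPa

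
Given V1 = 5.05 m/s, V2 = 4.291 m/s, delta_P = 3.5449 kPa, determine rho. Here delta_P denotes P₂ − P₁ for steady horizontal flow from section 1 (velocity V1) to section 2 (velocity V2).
Formula: \Delta P = \frac{1}{2} \rho (V_1^2 - V_2^2)
Substituting knowns: 3.5449 = 0.5·rho·(5.05² − 4.291²)/1000
Solving for rho: rho = 2·(3.5449·1000)/(5.05² − 4.291²) = 1000 kg/m³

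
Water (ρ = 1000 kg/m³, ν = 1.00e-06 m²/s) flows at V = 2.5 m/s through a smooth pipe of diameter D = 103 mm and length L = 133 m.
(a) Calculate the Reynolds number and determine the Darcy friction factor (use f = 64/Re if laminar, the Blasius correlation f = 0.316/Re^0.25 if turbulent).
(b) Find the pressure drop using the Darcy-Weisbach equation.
(a) Re = V·D/ν = 2.5·0.103/1.00e-06 = 257500 → turbulent (Re > 4000); f = 0.316/Re^0.25 = 0.316/257500^0.25 = 0.014028 (Blasius is strictly valid for Re ≲ 1e5; used here as the smooth-pipe estimate the problem specifies)
(b) Darcy-Weisbach: ΔP = f·(L/D)·½ρV²/1000 = 0.014028·(133/0.103)·½·1000·2.5²/1000 = 56.61 kPa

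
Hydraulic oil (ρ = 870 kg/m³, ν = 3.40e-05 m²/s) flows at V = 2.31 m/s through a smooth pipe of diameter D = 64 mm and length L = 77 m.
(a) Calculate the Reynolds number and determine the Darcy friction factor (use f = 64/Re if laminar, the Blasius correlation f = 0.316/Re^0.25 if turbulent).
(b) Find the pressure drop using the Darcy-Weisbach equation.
(a) Re = V·D/ν = 2.31·0.064/3.40e-05 = 4348.2 → turbulent (Re > 4000); f = 0.316/Re^0.25 = 0.316/4348.2^0.25 = 0.038914
(b) Darcy-Weisbach: ΔP = f·(L/D)·½ρV²/1000 = 0.038914·(77/0.064)·½·870·2.31²/1000 = 108.7 kPa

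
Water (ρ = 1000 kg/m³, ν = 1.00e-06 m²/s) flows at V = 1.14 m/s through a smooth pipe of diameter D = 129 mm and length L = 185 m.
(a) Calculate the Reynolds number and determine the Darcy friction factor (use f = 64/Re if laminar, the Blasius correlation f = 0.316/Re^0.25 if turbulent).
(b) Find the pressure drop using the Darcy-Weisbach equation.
(a) Re = V·D/ν = 1.14·0.129/1.00e-06 = 147060 → turbulent (Re > 4000); f = 0.316/Re^0.25 = 0.316/147060^0.25 = 0.016137 (Blasius is strictly valid for Re ≲ 1e5; used here as the smooth-pipe estimate the problem specifies)
(b) Darcy-Weisbach: ΔP = f·(L/D)·½ρV²/1000 = 0.016137·(185/0.129)·½·1000·1.14²/1000 = 15.04 kPa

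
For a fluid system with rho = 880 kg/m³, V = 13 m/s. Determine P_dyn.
Formula: P_{dyn} = \frac{1}{2} \rho V^2
P_dyn = 0.5·880·13²/1000 = 74.36 kPa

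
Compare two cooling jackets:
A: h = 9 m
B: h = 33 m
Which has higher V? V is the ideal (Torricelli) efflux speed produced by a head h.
V(A) = 13.29 m/s, V(B) = 25.45 m/s. Answer: B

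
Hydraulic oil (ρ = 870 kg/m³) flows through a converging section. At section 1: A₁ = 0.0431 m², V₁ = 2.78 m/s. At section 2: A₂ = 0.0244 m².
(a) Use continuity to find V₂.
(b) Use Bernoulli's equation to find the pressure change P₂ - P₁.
(a) Continuity: A₁V₁=A₂V₂ -> V₂=A₁V₁/A₂=0.0431*2.78/0.0244=4.91 m/s
(b) Bernoulli: P₂-P₁=0.5*rho*(V₁^2-V₂^2)/1000=0.5*870*(2.78^2-4.91^2)/1000=-7.125 kPa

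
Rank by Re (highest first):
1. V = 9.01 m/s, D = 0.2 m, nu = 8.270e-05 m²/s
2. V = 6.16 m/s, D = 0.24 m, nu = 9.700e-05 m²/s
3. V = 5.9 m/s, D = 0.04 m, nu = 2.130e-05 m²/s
Case 1: Re = 21790
Case 2: Re = 15241
Case 3: Re = 11080
Ranking (highest first): 1, 2, 3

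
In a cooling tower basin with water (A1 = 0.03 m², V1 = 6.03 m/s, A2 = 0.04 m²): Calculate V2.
Formula: V_2 = \frac{A_1 V_1}{A_2}
V2 = 0.03·6.03/0.04 = 4.522 m/s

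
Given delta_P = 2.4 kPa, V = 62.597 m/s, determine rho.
Formula: V = \sqrt{\frac{2 \Delta P}{\rho}}
Substituting knowns: 62.597 = √(2·(2.4·1000)/rho)
Solving for rho: rho = 2·(2.4·1000)/62.597² = 1.225 kg/m³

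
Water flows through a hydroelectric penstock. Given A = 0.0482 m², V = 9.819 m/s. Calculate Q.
Formula: Q = A V
Q = 0.0482·9.819·1000 = 473.3 L/s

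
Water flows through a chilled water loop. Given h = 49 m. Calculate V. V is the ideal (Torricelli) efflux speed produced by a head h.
Formula: V = \sqrt{2 g h}
V = √(2·9.81·49) = 31.01 m/s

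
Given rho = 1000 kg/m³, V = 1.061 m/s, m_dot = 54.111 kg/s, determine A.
Formula: \dot{m} = \rho A V
Substituting knowns: 54.111 = 1000·A·1.061
Solving for A: A = 54.111/(1000·1.061) = 0.051 m²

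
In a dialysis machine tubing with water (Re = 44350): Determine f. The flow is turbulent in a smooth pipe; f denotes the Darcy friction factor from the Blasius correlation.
Formula: f = \frac{0.316}{Re^{0.25}}
f = 0.316/44350^0.25 = 0.02178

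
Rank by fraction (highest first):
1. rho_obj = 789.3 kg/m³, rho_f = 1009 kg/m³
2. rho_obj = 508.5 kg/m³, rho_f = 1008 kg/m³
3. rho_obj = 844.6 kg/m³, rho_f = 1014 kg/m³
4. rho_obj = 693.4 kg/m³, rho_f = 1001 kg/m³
Case 1: fraction = 0.7823
Case 2: fraction = 0.5045
Case 3: fraction = 0.8329
Case 4: fraction = 0.6927
Ranking (highest first): 3, 1, 4, 2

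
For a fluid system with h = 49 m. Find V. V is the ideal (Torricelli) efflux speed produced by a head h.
Formula: V = \sqrt{2 g h}
V = √(2·9.81·49) = 31.01 m/s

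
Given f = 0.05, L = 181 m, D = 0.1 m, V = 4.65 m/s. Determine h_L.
Formula: h_L = f \frac{L}{D} \frac{V^2}{2g}
h_L = 0.05·(181/0.1)·4.65²/(2·9.81) = 99.74 m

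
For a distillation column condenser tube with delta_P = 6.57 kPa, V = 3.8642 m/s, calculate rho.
Formula: V = \sqrt{\frac{2 \Delta P}{\rho}}
Substituting knowns: 3.8642 = √(2·(6.57·1000)/rho)
Solving for rho: rho = 2·(6.57·1000)/3.8642² = 880 kg/m³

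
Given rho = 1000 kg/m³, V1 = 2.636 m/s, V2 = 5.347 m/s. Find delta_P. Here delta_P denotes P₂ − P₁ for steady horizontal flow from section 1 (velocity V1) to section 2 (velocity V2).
Formula: \Delta P = \frac{1}{2} \rho (V_1^2 - V_2^2)
delta_P = 0.5·1000·(2.636² − 5.347²)/1000 = -10.82 kPa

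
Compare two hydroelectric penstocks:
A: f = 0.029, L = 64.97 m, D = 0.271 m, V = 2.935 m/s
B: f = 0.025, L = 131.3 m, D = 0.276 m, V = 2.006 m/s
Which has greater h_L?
h_L(A) = 3.053 m, h_L(B) = 2.439 m. Answer: A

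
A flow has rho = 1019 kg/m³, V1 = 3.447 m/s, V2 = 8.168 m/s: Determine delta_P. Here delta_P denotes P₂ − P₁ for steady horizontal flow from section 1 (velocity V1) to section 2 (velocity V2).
Formula: \Delta P = \frac{1}{2} \rho (V_1^2 - V_2^2)
delta_P = 0.5·1019·(3.447² − 8.168²)/1000 = -27.94 kPa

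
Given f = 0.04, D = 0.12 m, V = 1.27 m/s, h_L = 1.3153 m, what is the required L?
Formula: h_L = f \frac{L}{D} \frac{V^2}{2g}
Substituting knowns: 1.3153 = 0.04·(L/0.12)·1.27²/(2·9.81)
Solving for L: L = 1.3153·2·9.81·0.12/(0.04·1.27²) = 48 m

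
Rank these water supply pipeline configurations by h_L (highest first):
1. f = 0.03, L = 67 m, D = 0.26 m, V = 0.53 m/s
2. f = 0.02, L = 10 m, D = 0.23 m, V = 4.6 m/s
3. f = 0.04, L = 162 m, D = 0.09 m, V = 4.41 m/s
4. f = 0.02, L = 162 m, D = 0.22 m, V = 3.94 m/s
Case 1: h_L = 0.1107 m
Case 2: h_L = 0.9378 m
Case 3: h_L = 71.37 m
Case 4: h_L = 11.65 m
Ranking (highest first): 3, 4, 2, 1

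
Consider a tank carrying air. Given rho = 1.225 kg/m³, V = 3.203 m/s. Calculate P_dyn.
Formula: P_{dyn} = \frac{1}{2} \rho V^2
P_dyn = 0.5·1.225·3.203²/1000 = 0.006284 kPa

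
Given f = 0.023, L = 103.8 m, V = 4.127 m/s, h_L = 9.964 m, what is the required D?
Formula: h_L = f \frac{L}{D} \frac{V^2}{2g}
Substituting knowns: 9.964 = 0.023·(103.8/D)·4.127²/(2·9.81)
Solving for D: D = 0.023·103.8·4.127²/(2·9.81·9.964) = 0.208 m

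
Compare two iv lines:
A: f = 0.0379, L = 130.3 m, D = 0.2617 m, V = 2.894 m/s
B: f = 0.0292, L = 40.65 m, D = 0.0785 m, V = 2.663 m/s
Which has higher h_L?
h_L(A) = 8.055 m, h_L(B) = 5.465 m. Answer: A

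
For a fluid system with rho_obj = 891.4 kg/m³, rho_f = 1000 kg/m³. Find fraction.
Formula: f_{sub} = \frac{\rho_{obj}}{\rho_f}
fraction = 891.4/1000 = 0.8914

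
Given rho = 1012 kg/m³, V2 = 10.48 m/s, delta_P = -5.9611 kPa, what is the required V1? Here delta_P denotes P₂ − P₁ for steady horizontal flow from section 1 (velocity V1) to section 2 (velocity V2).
Formula: \Delta P = \frac{1}{2} \rho (V_1^2 - V_2^2)
Substituting knowns: -5.9611 = 0.5·1012·(V1² − 10.48²)/1000
Solving for V1: V1 = √(10.48² + 2·(-5.9611·1000)/1012) = 9.902 m/s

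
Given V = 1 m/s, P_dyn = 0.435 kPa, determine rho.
Formula: P_{dyn} = \frac{1}{2} \rho V^2
Substituting knowns: 0.435 = 0.5·rho·1²/1000
Solving for rho: rho = 2·(0.435·1000)/1² = 870 kg/m³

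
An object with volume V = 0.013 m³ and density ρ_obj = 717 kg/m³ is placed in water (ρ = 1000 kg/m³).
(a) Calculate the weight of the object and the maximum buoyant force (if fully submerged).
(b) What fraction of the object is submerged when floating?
(a) W=rho_obj*g*V=717*9.81*0.013=91.4 N; F_B(max)=rho*g*V=1000*9.81*0.013=127.5 N
(b) Floating fraction=rho_obj/rho=717/1000=0.717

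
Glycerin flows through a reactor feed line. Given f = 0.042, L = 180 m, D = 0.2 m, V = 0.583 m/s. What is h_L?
Formula: h_L = f \frac{L}{D} \frac{V^2}{2g}
h_L = 0.042·(180/0.2)·0.583²/(2·9.81) = 0.6548 m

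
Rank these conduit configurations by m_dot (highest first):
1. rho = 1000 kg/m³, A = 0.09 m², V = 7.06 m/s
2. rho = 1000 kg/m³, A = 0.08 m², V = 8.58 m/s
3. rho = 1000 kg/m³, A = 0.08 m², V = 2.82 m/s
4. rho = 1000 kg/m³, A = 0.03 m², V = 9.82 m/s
Case 1: m_dot = 635.4 kg/s
Case 2: m_dot = 686.4 kg/s
Case 3: m_dot = 225.6 kg/s
Case 4: m_dot = 294.6 kg/s
Ranking (highest first): 2, 1, 4, 3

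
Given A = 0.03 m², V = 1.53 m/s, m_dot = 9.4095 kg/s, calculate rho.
Formula: \dot{m} = \rho A V
Substituting knowns: 9.4095 = rho·0.03·1.53
Solving for rho: rho = 9.4095/(0.03·1.53) = 205 kg/m³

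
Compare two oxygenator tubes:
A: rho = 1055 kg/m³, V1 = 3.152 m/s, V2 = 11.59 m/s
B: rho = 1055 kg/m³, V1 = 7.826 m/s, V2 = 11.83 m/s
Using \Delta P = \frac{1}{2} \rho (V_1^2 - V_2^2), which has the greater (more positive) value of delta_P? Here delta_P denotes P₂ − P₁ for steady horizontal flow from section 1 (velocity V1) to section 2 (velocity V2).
delta_P(A) = -65.62 kPa, delta_P(B) = -41.52 kPa. Answer: B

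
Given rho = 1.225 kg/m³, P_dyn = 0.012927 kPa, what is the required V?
Formula: P_{dyn} = \frac{1}{2} \rho V^2
Substituting knowns: 0.012927 = 0.5·1.225·V²/1000
Solving for V: V = √(2·(0.012927·1000)/1.225) = 4.594 m/s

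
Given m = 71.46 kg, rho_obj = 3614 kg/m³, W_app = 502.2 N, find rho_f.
Formula: W_{app} = mg\left(1 - \frac{\rho_f}{\rho_{obj}}\right)
Substituting knowns: 502.2 = 71.46·9.81·(1 − rho_f/3614)
Solving for rho_f: rho_f = 3614·(1 − 502.2/(71.46·9.81)) = 1025 kg/m³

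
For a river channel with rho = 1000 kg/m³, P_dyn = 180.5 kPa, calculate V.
Formula: P_{dyn} = \frac{1}{2} \rho V^2
Substituting knowns: 180.5 = 0.5·1000·V²/1000
Solving for V: V = √(2·(180.5·1000)/1000) = 19 m/s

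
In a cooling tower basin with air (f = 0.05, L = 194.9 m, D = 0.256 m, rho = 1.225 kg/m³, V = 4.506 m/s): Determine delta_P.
Formula: \Delta P = f \frac{L}{D} \frac{\rho V^2}{2}
delta_P = 0.05·(194.9/0.256)·0.5·1.225·4.506²/1000 = 0.4734 kPa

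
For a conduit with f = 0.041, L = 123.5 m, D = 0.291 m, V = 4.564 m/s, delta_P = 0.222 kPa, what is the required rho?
Formula: \Delta P = f \frac{L}{D} \frac{\rho V^2}{2}
Substituting knowns: 0.222 = 0.041·(123.5/0.291)·0.5·rho·4.564²/1000
Solving for rho: rho = (0.222·1000)/(0.041·(123.5/0.291)·0.5·4.564²) = 1.225 kg/m³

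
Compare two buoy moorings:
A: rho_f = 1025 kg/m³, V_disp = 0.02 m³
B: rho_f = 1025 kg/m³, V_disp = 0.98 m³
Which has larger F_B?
F_B(A) = 201.1 N, F_B(B) = 9854 N. Answer: B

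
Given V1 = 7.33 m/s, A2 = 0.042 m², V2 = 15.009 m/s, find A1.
Formula: V_2 = \frac{A_1 V_1}{A_2}
Substituting knowns: 15.009 = A1·7.33/0.042
Solving for A1: A1 = 15.009·0.042/7.33 = 0.086 m²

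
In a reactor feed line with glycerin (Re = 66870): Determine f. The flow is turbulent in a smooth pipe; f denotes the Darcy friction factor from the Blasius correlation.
Formula: f = \frac{0.316}{Re^{0.25}}
f = 0.316/66870^0.25 = 0.01965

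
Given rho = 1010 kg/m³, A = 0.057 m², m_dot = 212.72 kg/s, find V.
Formula: \dot{m} = \rho A V
Substituting knowns: 212.72 = 1010·0.057·V
Solving for V: V = 212.72/(1010·0.057) = 3.695 m/s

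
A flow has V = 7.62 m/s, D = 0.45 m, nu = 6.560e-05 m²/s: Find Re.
Formula: Re = \frac{V D}{\nu}
Re = 7.62·0.45/6.560e-05 = 52271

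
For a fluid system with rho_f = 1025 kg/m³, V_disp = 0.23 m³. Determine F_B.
Formula: F_B = \rho_f g V_{disp}
F_B = 1025·9.81·0.23 = 2313 N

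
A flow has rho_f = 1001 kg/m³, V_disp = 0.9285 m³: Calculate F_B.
Formula: F_B = \rho_f g V_{disp}
F_B = 1001·9.81·0.9285 = 9118 N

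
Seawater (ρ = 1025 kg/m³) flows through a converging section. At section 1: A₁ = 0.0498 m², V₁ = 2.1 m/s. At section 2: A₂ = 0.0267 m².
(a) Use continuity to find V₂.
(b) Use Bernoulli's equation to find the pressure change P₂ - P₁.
(a) Continuity: A₁V₁=A₂V₂ -> V₂=A₁V₁/A₂=0.0498*2.1/0.0267=3.92 m/s
(b) Bernoulli: P₂-P₁=0.5*rho*(V₁^2-V₂^2)/1000=0.5*1025*(2.1^2-3.92^2)/1000=-5.615 kPa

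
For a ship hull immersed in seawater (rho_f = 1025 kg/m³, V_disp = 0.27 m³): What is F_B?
Formula: F_B = \rho_f g V_{disp}
F_B = 1025·9.81·0.27 = 2715 N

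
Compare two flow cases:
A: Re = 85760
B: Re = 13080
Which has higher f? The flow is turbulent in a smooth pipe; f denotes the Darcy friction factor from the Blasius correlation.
f(A) = 0.01847, f(B) = 0.02955. Answer: B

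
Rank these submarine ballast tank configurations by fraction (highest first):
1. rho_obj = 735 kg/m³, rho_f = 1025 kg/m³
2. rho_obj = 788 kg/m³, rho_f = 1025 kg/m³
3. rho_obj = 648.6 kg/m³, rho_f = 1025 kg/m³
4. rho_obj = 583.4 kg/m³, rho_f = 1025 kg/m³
Case 1: fraction = 0.7171
Case 2: fraction = 0.7688
Case 3: fraction = 0.6328
Case 4: fraction = 0.5692
Ranking (highest first): 2, 1, 3, 4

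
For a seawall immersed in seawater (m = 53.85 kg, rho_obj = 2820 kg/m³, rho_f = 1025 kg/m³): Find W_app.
Formula: W_{app} = mg\left(1 - \frac{\rho_f}{\rho_{obj}}\right)
W_app = 53.85·9.81·(1 − 1025/2820) = 336.3 N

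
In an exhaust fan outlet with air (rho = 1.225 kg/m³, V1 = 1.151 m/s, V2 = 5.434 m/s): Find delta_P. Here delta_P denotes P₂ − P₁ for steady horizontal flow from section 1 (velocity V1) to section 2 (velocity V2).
Formula: \Delta P = \frac{1}{2} \rho (V_1^2 - V_2^2)
delta_P = 0.5·1.225·(1.151² − 5.434²)/1000 = -0.01727 kPa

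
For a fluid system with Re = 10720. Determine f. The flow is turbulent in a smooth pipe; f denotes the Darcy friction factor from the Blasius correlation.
Formula: f = \frac{0.316}{Re^{0.25}}
f = 0.316/10720^0.25 = 0.03106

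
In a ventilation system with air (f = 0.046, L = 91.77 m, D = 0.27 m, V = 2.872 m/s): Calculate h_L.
Formula: h_L = f \frac{L}{D} \frac{V^2}{2g}
h_L = 0.046·(91.77/0.27)·2.872²/(2·9.81) = 6.573 m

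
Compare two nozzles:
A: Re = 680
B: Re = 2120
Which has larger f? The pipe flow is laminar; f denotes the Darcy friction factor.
f(A) = 0.09412, f(B) = 0.03019. Answer: A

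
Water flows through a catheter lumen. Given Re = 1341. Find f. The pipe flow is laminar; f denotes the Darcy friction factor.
Formula: f = \frac{64}{Re}
f = 64/1341 = 0.04773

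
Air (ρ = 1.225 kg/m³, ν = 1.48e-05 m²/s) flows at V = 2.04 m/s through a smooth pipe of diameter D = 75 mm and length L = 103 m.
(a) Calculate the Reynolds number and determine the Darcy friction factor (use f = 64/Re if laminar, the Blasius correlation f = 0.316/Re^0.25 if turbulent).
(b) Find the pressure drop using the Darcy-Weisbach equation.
(a) Re = V·D/ν = 2.04·0.075/1.48e-05 = 10338 → turbulent (Re > 4000); f = 0.316/Re^0.25 = 0.316/10338^0.25 = 0.031338
(b) Darcy-Weisbach: ΔP = f·(L/D)·½ρV²/1000 = 0.031338·(103/0.075)·½·1.225·2.04²/1000 = 0.1097 kPa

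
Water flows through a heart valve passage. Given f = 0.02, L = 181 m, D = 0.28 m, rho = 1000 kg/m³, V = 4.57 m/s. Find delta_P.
Formula: \Delta P = f \frac{L}{D} \frac{\rho V^2}{2}
delta_P = 0.02·(181/0.28)·0.5·1000·4.57²/1000 = 135 kPa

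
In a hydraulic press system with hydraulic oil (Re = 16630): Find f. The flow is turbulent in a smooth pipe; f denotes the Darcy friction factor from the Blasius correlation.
Formula: f = \frac{0.316}{Re^{0.25}}
f = 0.316/16630^0.25 = 0.02783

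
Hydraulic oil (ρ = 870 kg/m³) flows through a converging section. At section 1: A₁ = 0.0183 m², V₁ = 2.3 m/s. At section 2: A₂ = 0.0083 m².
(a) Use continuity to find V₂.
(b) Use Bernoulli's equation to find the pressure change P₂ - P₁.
(a) Continuity: A₁V₁=A₂V₂ -> V₂=A₁V₁/A₂=0.0183*2.3/0.0083=5.07 m/s
(b) Bernoulli: P₂-P₁=0.5*rho*(V₁^2-V₂^2)/1000=0.5*870*(2.3^2-5.07^2)/1000=-8.88 kPa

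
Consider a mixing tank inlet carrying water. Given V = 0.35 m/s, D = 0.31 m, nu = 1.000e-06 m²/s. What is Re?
Formula: Re = \frac{V D}{\nu}
Re = 0.35·0.31/1.000e-06 = 108500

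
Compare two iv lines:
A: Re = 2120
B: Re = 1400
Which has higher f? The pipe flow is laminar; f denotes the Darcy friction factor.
f(A) = 0.03019, f(B) = 0.04571. Answer: B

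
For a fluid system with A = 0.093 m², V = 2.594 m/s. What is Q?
Formula: Q = A V
Q = 0.093·2.594·1000 = 241.2 L/s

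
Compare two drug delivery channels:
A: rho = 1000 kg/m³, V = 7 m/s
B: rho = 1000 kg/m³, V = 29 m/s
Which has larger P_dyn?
P_dyn(A) = 24.5 kPa, P_dyn(B) = 420.5 kPa. Answer: B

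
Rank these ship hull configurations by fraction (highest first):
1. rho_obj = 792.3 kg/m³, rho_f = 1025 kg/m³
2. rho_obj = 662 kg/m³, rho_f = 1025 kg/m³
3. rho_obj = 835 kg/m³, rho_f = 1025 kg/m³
Case 1: fraction = 0.773
Case 2: fraction = 0.6459
Case 3: fraction = 0.8146
Ranking (highest first): 3, 1, 2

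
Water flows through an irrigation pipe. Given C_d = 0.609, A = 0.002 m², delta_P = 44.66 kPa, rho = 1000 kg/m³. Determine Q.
Formula: Q = C_d A \sqrt{\frac{2 \Delta P}{\rho}}
Q = 0.609·0.002·√(2·(44.66·1000)/1000)·1000 = 11.51 L/s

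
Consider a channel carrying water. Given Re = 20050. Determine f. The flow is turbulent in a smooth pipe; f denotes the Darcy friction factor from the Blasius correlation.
Formula: f = \frac{0.316}{Re^{0.25}}
f = 0.316/20050^0.25 = 0.02656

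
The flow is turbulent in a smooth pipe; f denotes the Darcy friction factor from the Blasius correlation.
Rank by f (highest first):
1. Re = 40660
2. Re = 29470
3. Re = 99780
Case 1: f = 0.02225
Case 2: f = 0.02412
Case 3: f = 0.01778
Ranking (highest first): 2, 1, 3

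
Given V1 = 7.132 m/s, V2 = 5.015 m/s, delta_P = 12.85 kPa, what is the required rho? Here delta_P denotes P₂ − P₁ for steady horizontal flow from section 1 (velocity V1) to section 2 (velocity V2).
Formula: \Delta P = \frac{1}{2} \rho (V_1^2 - V_2^2)
Substituting knowns: 12.85 = 0.5·rho·(7.132² − 5.015²)/1000
Solving for rho: rho = 2·(12.85·1000)/(7.132² − 5.015²) = 999.4 kg/m³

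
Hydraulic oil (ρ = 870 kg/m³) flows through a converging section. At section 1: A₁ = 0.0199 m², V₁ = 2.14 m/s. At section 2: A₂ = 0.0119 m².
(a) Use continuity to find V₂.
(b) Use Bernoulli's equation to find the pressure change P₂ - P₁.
(a) Continuity: A₁V₁=A₂V₂ -> V₂=A₁V₁/A₂=0.0199*2.14/0.0119=3.58 m/s
(b) Bernoulli: P₂-P₁=0.5*rho*(V₁^2-V₂^2)/1000=0.5*870*(2.14^2-3.58^2)/1000=-3.583 kPa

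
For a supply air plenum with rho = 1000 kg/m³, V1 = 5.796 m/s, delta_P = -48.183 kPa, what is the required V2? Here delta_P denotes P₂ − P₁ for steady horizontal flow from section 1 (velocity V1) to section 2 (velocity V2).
Formula: \Delta P = \frac{1}{2} \rho (V_1^2 - V_2^2)
Substituting knowns: -48.183 = 0.5·1000·(5.796² − V2²)/1000
Solving for V2: V2 = √(5.796² − 2·(-48.183·1000)/1000) = 11.4 m/s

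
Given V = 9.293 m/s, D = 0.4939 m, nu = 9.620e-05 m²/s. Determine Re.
Formula: Re = \frac{V D}{\nu}
Re = 9.293·0.4939/9.620e-05 = 47711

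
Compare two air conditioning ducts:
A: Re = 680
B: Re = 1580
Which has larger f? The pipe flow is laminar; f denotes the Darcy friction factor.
f(A) = 0.09412, f(B) = 0.04051. Answer: A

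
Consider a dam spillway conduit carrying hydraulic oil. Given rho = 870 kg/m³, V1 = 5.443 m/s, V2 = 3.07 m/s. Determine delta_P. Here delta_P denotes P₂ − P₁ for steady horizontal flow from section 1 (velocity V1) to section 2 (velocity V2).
Formula: \Delta P = \frac{1}{2} \rho (V_1^2 - V_2^2)
delta_P = 0.5·870·(5.443² − 3.07²)/1000 = 8.788 kPa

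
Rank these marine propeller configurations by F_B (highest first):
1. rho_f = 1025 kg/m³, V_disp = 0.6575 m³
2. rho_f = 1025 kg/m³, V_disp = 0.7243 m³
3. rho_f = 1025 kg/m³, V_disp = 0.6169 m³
Case 1: F_B = 6611 N
Case 2: F_B = 7283 N
Case 3: F_B = 6203 N
Ranking (highest first): 2, 1, 3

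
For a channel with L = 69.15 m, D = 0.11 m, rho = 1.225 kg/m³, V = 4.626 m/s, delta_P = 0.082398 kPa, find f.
Formula: \Delta P = f \frac{L}{D} \frac{\rho V^2}{2}
Substituting knowns: 0.082398 = f·(69.15/0.11)·0.5·1.225·4.626²/1000
Solving for f: f = (0.082398·1000)/((69.15/0.11)·0.5·1.225·4.626²) = 0.01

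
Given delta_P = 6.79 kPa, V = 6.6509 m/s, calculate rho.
Formula: V = \sqrt{\frac{2 \Delta P}{\rho}}
Substituting knowns: 6.6509 = √(2·(6.79·1000)/rho)
Solving for rho: rho = 2·(6.79·1000)/6.6509² = 307 kg/m³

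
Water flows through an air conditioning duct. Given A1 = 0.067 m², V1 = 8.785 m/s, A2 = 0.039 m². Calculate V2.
Formula: V_2 = \frac{A_1 V_1}{A_2}
V2 = 0.067·8.785/0.039 = 15.09 m/s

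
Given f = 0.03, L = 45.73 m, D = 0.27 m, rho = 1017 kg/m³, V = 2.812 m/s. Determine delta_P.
Formula: \Delta P = f \frac{L}{D} \frac{\rho V^2}{2}
delta_P = 0.03·(45.73/0.27)·0.5·1017·2.812²/1000 = 20.43 kPa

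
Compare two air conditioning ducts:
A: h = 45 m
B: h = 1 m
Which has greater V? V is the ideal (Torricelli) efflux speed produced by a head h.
V(A) = 29.71 m/s, V(B) = 4.429 m/s. Answer: A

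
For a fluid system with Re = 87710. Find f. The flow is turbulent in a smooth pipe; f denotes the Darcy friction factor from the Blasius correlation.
Formula: f = \frac{0.316}{Re^{0.25}}
f = 0.316/87710^0.25 = 0.01836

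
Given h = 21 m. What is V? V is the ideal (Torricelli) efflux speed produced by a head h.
Formula: V = \sqrt{2 g h}
V = √(2·9.81·21) = 20.3 m/s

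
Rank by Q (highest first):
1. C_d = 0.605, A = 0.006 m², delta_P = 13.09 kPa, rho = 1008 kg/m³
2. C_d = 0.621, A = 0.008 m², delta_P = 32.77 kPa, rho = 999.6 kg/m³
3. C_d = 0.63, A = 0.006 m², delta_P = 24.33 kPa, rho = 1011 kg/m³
Case 1: Q = 18.5 L/s
Case 2: Q = 40.23 L/s
Case 3: Q = 26.22 L/s
Ranking (highest first): 2, 3, 1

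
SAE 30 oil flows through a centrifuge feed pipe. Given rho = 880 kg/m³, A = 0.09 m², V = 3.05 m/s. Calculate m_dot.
Formula: \dot{m} = \rho A V
m_dot = 880·0.09·3.05 = 241.6 kg/s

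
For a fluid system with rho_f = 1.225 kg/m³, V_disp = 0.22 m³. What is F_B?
Formula: F_B = \rho_f g V_{disp}
F_B = 1.225·9.81·0.22 = 2.644 N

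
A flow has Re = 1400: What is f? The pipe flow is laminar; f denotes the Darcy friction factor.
Formula: f = \frac{64}{Re}
f = 64/1400 = 0.04571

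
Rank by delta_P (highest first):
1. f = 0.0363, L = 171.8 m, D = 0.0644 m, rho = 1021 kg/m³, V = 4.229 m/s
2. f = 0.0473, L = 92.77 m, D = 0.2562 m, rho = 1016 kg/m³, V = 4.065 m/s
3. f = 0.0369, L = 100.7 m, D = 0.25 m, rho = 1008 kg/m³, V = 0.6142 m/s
Case 1: delta_P = 884.1 kPa
Case 2: delta_P = 143.8 kPa
Case 3: delta_P = 2.826 kPa
Ranking (highest first): 1, 2, 3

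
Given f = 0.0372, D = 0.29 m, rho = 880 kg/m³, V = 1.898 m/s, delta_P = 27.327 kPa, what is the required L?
Formula: \Delta P = f \frac{L}{D} \frac{\rho V^2}{2}
Substituting knowns: 27.327 = 0.0372·(L/0.29)·0.5·880·1.898²/1000
Solving for L: L = (27.327·1000)·0.29/(0.0372·0.5·880·1.898²) = 134.4 m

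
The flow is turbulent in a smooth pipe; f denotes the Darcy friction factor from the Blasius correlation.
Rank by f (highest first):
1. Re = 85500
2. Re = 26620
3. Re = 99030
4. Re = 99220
Case 1: f = 0.01848
Case 2: f = 0.02474
Case 3: f = 0.01781
Case 4: f = 0.0178
Ranking (highest first): 2, 1, 3, 4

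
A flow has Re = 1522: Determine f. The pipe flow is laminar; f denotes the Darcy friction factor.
Formula: f = \frac{64}{Re}
f = 64/1522 = 0.04205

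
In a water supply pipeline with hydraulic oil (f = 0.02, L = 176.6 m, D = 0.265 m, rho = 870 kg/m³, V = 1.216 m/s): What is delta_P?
Formula: \Delta P = f \frac{L}{D} \frac{\rho V^2}{2}
delta_P = 0.02·(176.6/0.265)·0.5·870·1.216²/1000 = 8.573 kPa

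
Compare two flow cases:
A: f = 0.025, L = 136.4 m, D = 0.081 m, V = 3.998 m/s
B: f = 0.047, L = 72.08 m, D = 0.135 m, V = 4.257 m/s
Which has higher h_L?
h_L(A) = 34.3 m, h_L(B) = 23.18 m. Answer: A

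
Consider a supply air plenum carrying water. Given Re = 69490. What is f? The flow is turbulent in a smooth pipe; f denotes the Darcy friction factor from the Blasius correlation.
Formula: f = \frac{0.316}{Re^{0.25}}
f = 0.316/69490^0.25 = 0.01946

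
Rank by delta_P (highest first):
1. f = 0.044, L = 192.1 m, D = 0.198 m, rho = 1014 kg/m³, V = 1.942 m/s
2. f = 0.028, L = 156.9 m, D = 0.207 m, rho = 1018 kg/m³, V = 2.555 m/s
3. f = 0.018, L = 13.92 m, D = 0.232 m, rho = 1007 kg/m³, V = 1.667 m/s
Case 1: delta_P = 81.62 kPa
Case 2: delta_P = 70.52 kPa
Case 3: delta_P = 1.511 kPa
Ranking (highest first): 1, 2, 3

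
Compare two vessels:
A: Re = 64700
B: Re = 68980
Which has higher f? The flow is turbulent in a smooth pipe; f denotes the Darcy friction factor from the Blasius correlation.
f(A) = 0.01981, f(B) = 0.0195. Answer: A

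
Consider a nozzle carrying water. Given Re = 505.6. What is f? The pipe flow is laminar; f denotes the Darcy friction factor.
Formula: f = \frac{64}{Re}
f = 64/505.6 = 0.1266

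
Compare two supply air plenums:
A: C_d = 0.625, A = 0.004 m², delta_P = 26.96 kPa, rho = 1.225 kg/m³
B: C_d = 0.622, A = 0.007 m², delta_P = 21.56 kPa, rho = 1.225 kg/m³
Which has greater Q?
Q(A) = 524.5 L/s, Q(B) = 816.9 L/s. Answer: B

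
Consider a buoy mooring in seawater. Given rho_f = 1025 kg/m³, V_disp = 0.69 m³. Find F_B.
Formula: F_B = \rho_f g V_{disp}
F_B = 1025·9.81·0.69 = 6938 N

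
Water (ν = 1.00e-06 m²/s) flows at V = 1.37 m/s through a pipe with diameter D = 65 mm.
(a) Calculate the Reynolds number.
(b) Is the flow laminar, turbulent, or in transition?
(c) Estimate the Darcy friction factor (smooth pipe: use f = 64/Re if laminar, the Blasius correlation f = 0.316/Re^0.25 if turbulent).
(a) Re = V·D/ν = 1.37·0.065/1.00e-06 = 89050
(b) Flow regime: turbulent (Re > 4000)
(c) Friction factor: f = 0.316/Re^0.25 = 0.316/89050^0.25 = 0.01829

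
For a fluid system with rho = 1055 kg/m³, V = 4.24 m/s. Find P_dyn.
Formula: P_{dyn} = \frac{1}{2} \rho V^2
P_dyn = 0.5·1055·4.24²/1000 = 9.483 kPa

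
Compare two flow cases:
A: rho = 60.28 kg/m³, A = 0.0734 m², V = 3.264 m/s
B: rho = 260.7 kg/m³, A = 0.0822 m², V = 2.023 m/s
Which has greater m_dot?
m_dot(A) = 14.44 kg/s, m_dot(B) = 43.35 kg/s. Answer: B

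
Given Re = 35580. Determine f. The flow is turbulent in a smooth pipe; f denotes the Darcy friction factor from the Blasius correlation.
Formula: f = \frac{0.316}{Re^{0.25}}
f = 0.316/35580^0.25 = 0.02301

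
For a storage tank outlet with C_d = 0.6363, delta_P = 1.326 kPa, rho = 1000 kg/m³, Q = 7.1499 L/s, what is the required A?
Formula: Q = C_d A \sqrt{\frac{2 \Delta P}{\rho}}
Substituting knowns: 7.1499 = 0.6363·A·√(2·(1.326·1000)/1000)·1000
Solving for A: A = (7.1499/1000)/(0.6363·√(2·(1.326·1000)/1000)) = 0.0069 m²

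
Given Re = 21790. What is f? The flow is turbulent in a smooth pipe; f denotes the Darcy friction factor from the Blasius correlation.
Formula: f = \frac{0.316}{Re^{0.25}}
f = 0.316/21790^0.25 = 0.02601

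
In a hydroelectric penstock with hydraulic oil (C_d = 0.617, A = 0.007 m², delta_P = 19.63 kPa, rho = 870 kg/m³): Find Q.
Formula: Q = C_d A \sqrt{\frac{2 \Delta P}{\rho}}
Q = 0.617·0.007·√(2·(19.63·1000)/870)·1000 = 29.01 L/s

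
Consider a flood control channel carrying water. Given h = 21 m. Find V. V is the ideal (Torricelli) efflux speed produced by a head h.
Formula: V = \sqrt{2 g h}
V = √(2·9.81·21) = 20.3 m/s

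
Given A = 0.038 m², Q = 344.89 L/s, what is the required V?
Formula: Q = A V
Substituting knowns: 344.89 = 0.038·V·1000
Solving for V: V = (344.89/1000)/0.038 = 9.076 m/s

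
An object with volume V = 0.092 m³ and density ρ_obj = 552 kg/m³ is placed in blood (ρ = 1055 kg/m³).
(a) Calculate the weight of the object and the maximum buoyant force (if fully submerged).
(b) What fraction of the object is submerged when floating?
(a) W=rho_obj*g*V=552*9.81*0.092=498.2 N; F_B(max)=rho*g*V=1055*9.81*0.092=952.2 N
(b) Floating fraction=rho_obj/rho=552/1055=0.523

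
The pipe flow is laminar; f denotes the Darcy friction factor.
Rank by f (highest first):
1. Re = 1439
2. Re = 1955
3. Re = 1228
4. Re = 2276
Case 1: f = 0.04448
Case 2: f = 0.03274
Case 3: f = 0.05212
Case 4: f = 0.02812
Ranking (highest first): 3, 1, 2, 4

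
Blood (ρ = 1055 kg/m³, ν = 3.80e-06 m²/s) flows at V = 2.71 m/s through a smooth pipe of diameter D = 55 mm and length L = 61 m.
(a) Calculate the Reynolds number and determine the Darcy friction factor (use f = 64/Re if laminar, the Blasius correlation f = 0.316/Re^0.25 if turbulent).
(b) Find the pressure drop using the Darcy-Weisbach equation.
(a) Re = V·D/ν = 2.71·0.055/3.80e-06 = 39224 → turbulent (Re > 4000); f = 0.316/Re^0.25 = 0.316/39224^0.25 = 0.022454
(b) Darcy-Weisbach: ΔP = f·(L/D)·½ρV²/1000 = 0.022454·(61/0.055)·½·1055·2.71²/1000 = 96.48 kPa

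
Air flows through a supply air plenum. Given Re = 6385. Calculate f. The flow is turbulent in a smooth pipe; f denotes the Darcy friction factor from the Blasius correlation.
Formula: f = \frac{0.316}{Re^{0.25}}
f = 0.316/6385^0.25 = 0.03535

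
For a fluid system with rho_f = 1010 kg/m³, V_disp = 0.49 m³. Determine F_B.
Formula: F_B = \rho_f g V_{disp}
F_B = 1010·9.81·0.49 = 4855 N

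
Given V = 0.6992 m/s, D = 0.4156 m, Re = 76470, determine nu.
Formula: Re = \frac{V D}{\nu}
Substituting knowns: 76470 = 0.6992·0.4156/nu
Solving for nu: nu = 0.6992·0.4156/76470 = 3.800e-06 m²/s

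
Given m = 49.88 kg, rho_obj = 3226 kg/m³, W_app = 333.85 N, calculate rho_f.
Formula: W_{app} = mg\left(1 - \frac{\rho_f}{\rho_{obj}}\right)
Substituting knowns: 333.85 = 49.88·9.81·(1 − rho_f/3226)
Solving for rho_f: rho_f = 3226·(1 − 333.85/(49.88·9.81)) = 1025 kg/m³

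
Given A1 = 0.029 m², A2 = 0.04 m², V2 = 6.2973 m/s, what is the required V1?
Formula: V_2 = \frac{A_1 V_1}{A_2}
Substituting knowns: 6.2973 = 0.029·V1/0.04
Solving for V1: V1 = 6.2973·0.04/0.029 = 8.686 m/s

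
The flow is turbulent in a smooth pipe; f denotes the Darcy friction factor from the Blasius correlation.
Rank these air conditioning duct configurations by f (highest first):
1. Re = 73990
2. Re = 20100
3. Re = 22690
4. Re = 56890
Case 1: f = 0.01916
Case 2: f = 0.02654
Case 3: f = 0.02575
Case 4: f = 0.02046
Ranking (highest first): 2, 3, 4, 1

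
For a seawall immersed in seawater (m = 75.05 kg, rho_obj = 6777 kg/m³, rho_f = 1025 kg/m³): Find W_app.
Formula: W_{app} = mg\left(1 - \frac{\rho_f}{\rho_{obj}}\right)
W_app = 75.05·9.81·(1 − 1025/6777) = 624.9 N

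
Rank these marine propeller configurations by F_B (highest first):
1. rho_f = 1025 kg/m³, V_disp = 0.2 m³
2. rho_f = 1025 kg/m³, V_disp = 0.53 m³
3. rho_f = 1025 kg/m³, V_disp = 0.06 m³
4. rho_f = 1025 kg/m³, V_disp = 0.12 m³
Case 1: F_B = 2011 N
Case 2: F_B = 5329 N
Case 3: F_B = 603.3 N
Case 4: F_B = 1207 N
Ranking (highest first): 2, 1, 4, 3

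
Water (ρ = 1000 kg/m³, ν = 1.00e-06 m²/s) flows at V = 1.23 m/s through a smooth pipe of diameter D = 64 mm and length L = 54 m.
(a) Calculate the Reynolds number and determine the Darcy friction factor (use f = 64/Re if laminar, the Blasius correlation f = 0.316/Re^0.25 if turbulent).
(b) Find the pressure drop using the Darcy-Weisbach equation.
(a) Re = V·D/ν = 1.23·0.064/1.00e-06 = 78720 → turbulent (Re > 4000); f = 0.316/Re^0.25 = 0.316/78720^0.25 = 0.018865
(b) Darcy-Weisbach: ΔP = f·(L/D)·½ρV²/1000 = 0.018865·(54/0.064)·½·1000·1.23²/1000 = 12.04 kPa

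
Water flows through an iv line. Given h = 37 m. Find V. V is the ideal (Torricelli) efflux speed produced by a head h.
Formula: V = \sqrt{2 g h}
V = √(2·9.81·37) = 26.94 m/s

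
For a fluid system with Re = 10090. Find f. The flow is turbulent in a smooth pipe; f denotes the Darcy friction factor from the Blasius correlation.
Formula: f = \frac{0.316}{Re^{0.25}}
f = 0.316/10090^0.25 = 0.03153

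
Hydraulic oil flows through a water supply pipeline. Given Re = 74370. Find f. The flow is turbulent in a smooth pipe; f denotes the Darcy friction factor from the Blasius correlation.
Formula: f = \frac{0.316}{Re^{0.25}}
f = 0.316/74370^0.25 = 0.01914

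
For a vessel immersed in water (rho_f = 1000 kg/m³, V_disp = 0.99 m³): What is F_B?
Formula: F_B = \rho_f g V_{disp}
F_B = 1000·9.81·0.99 = 9712 N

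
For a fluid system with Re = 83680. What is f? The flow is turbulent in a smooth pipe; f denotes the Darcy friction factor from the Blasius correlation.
Formula: f = \frac{0.316}{Re^{0.25}}
f = 0.316/83680^0.25 = 0.01858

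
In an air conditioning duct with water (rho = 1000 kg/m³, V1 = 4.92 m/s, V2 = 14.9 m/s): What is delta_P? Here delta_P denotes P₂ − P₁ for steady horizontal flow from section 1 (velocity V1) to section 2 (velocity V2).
Formula: \Delta P = \frac{1}{2} \rho (V_1^2 - V_2^2)
delta_P = 0.5·1000·(4.92² − 14.9²)/1000 = -98.9 kPa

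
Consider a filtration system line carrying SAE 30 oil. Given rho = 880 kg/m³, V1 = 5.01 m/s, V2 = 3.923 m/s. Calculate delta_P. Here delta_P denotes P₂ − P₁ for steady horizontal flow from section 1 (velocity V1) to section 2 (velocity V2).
Formula: \Delta P = \frac{1}{2} \rho (V_1^2 - V_2^2)
delta_P = 0.5·880·(5.01² − 3.923²)/1000 = 4.272 kPa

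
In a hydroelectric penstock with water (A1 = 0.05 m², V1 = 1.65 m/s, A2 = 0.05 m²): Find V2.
Formula: V_2 = \frac{A_1 V_1}{A_2}
V2 = 0.05·1.65/0.05 = 1.65 m/s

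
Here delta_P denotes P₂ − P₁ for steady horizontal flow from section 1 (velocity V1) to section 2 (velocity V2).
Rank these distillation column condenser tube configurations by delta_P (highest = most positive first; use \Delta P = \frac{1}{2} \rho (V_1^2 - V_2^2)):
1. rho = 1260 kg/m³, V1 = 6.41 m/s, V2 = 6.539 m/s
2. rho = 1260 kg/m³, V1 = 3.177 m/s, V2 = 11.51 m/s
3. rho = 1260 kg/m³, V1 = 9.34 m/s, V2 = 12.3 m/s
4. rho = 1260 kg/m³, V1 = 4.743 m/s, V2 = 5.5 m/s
Case 1: delta_P = -1.052 kPa
Case 2: delta_P = -77.1 kPa
Case 3: delta_P = -40.35 kPa
Case 4: delta_P = -4.885 kPa
Ranking (highest first): 1, 4, 3, 2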